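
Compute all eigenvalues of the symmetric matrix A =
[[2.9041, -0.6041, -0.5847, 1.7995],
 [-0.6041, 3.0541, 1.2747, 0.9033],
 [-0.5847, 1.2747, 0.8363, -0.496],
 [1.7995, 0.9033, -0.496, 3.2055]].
sigma(A) ≈ {0, 1, 4, 5}

A is real symmetric, so its spectrum consists of real eigenvalues. Expanding the characteristic polynomial of the displayed matrix gives
  det(λ I - A) = p(λ) = λ^4 + (-10)λ^3 + (29)λ^2 + (-20.0011)λ + (0).
Solving p(λ) = 0 yields eigenvalues ≈ 0, 1, 4, 5. (A is shown rounded to 4 decimals, so these recover the underlying integer eigenvalues to within that precision.)
Verification: the trace of A = 10 equals the sum of eigenvalues 10, and det(A) ≈ 0.0010 matches the eigenvalue product 0.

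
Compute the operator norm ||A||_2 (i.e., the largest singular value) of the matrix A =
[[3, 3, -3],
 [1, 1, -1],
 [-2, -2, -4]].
||A||_2 = sqrt(30) ≈ 5.4772 (= sqrt(largest eigenvalue of A^T A))

||A||_2 = sigma_max(A) = sqrt(lambda_max(A^T A)). Form the symmetric matrix M = A^T A =
[[14, 14, -2],
 [14, 14, -2],
 [-2, -2, 26]].
Its characteristic polynomial (trace, sum of principal 2x2 minors, determinant of M give the coefficients) is
  p(λ) = det(λ I - M) = λ^3 - 54λ^2 + 720λ.
The constant term is 0, so λ = 0 is a root. Dividing out λ leaves p(λ) = λ(λ^2 - 54λ + 720). For λ^2 - 54λ + 720 the discriminant is 36. It is a perfect square (6^2), so the roots are rational: λ = (54 ± 6)/2 = 30, 24.
So the eigenvalues of A^T A are ≈ 0, 24, 30 (all ≥ 0, as they must be for A^T A). The largest is λ_max = 30, hence ||A||_2 = sqrt(λ_max) = sqrt(30) ≈ 5.4772.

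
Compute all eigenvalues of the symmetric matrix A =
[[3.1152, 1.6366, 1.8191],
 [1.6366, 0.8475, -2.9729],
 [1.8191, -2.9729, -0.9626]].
sigma(A) ≈ {-4, 3, 4}

A is real symmetric, so its spectrum consists of real eigenvalues. Expanding the characteristic polynomial of the displayed matrix gives
  det(λ I - A) = p(λ) = λ^3 + (-3)λ^2 + (-16)λ + (48.0016).
Solving p(λ) = 0 yields eigenvalues ≈ -4, 3, 4. (A is shown rounded to 4 decimals, so these recover the underlying integer eigenvalues to within that precision.)
Verification: the trace of A = 3 equals the sum of eigenvalues 3, and det(A) ≈ -48.0016 matches the eigenvalue product -48.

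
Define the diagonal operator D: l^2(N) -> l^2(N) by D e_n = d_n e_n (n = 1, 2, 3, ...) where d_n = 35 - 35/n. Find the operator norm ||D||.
||D|| = 35

For a diagonal operator on l^2 with entries d_n, ||D|| = sup_n |d_n|. Here d_1 = 0, d_2 = 35/2, ..., and d_n = 35 - 35/n increases monotonically toward 35. All terms lie in [0, 35), so |d_n| = d_n and the supremum is the limit 35, which is not attained by any individual d_n. Hence ||D|| = 35.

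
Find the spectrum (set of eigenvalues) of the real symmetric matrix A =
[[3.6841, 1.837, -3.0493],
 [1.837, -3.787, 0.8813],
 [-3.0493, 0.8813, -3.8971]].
sigma(A) ≈ {-6, -3, 5}

A is real symmetric, so its spectrum consists of real eigenvalues. Expanding the characteristic polynomial of the displayed matrix gives
  det(λ I - A) = p(λ) = λ^3 + (4)λ^2 + (-27)λ + (-90).
Solving p(λ) = 0 yields eigenvalues ≈ -6, -3, 5. (A is shown rounded to 4 decimals, so these recover the underlying integer eigenvalues to within that precision.)
Verification: the trace of A = -4 equals the sum of eigenvalues -4, and det(A) ≈ 89.9998 matches the eigenvalue product 90.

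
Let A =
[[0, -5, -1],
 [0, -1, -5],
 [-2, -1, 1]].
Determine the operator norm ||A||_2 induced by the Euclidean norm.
||A||_2 = 6 (= sqrt(largest eigenvalue of A^T A))

||A||_2 = sigma_max(A) = sqrt(lambda_max(A^T A)). Form the symmetric matrix M = A^T A =
[[4, 2, -2],
 [2, 27, 9],
 [-2, 9, 27]].
Its characteristic polynomial (trace, sum of principal 2x2 minors, determinant of M give the coefficients) is
  p(λ) = det(λ I - M) = λ^3 - 58λ^2 + 856λ - 2304.
By the rational root theorem any rational root is an integer divisor of 2304. Testing λ = 36: p(36) = 46656 - 75168 + 30816 - 2304 = 0, so λ = 36 is a root. Dividing out (λ - 36) leaves p(λ) = (λ - 36)(λ^2 - 22λ + 64). For λ^2 - 22λ + 64 the discriminant is 228. It is nonnegative but not a perfect square, so the roots are real and irrational: λ = (22 ± sqrt(228))/2 ≈ 18.5498, 3.4502.
So the eigenvalues of A^T A are ≈ 3.4502, 18.5498, 36 (all ≥ 0, as they must be for A^T A). The largest is λ_max = 36, hence ||A||_2 = sqrt(λ_max) = 6.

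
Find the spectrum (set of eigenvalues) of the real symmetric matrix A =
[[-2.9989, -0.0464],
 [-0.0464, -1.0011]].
sigma(A) ≈ {-3, -1}

A is real symmetric, so its spectrum consists of real eigenvalues. Expanding the characteristic polynomial of the displayed matrix gives
  det(λ I - A) = p(λ) = λ^2 + (4)λ + (3).
Solving p(λ) = 0 yields eigenvalues ≈ -3, -1. (A is shown rounded to 4 decimals, so these recover the underlying integer eigenvalues to within that precision.)
Verification: the trace of A = -4 equals the sum of eigenvalues -4, and det(A) ≈ 3.0000 matches the eigenvalue product 3.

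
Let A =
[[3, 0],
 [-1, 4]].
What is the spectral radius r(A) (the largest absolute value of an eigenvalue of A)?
r(A) = 4

The eigenvalues of A are the roots of its characteristic polynomial. With M = A (coefficients from the trace and determinant):
  p(λ) = det(λ I - M) = λ^2 - 7λ + 12.
For λ^2 - 7λ + 12 the discriminant is 1. It is a perfect square (1^2), so the roots are rational: λ = (7 ± 1)/2 = 4, 3.
Thus the eigenvalues (to 4 decimals) are 4 (modulus 4); 3 (modulus 3). The spectral radius is the largest modulus: r(A) = 4. (Cross-check: r(A) ≤ ||A||_2 ≈ 4.2426; equality holds whenever A is normal, though it can also hold for some non-normal A.)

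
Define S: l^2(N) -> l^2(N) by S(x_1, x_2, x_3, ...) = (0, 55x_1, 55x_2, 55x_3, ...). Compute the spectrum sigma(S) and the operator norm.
sigma(S) = closed disk {z in C : |z| ≤ 55}; ||S|| = 55

Note S = 55·U where U is the unit right shift (U x)_k = x_{k-1} (with x_0 := 0); so ||S|| = 55||U|| and sigma(S) = 55·sigma(U). ||S x||^2 = sum_{k≥1} |55x_k|^2 = 3025||x||^2, so ||S|| = 55 and sigma(S) ⊂ {|z| ≤ 55}. For any |lambda| < 55, the equation (S - lambda I) x = 0 forces x_1 = 0, then 55x_k = lambda x_{k+1} ⇒ x = 0, so S has no eigenvalues. But (S - lambda I) is not surjective for |lambda| < 55: solving (S - lambda I) x = e_1 would require x_n proportional to (lambda/55)^(-n), which is not in l^2. So every |lambda| < 55 lies in the residual spectrum. The boundary |lambda| = 55 is in the approximate point spectrum (the spectrum is closed). Hence sigma(S) is the closed disk of radius 55.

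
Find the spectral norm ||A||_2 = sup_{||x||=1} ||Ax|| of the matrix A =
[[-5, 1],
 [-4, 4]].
||A||_2 = sqrt((58 + sqrt(2340))/2) ≈ 7.2929 (= sqrt(largest eigenvalue of A^T A))

||A||_2 = sigma_max(A) = sqrt(lambda_max(A^T A)). Form the symmetric matrix M = A^T A =
[[41, -21],
 [-21, 17]].
Its characteristic polynomial (trace, determinant of M give the coefficients) is
  p(λ) = det(λ I - M) = λ^2 - 58λ + 256.
For λ^2 - 58λ + 256 the discriminant is 2340. It is nonnegative but not a perfect square, so the roots are real and irrational: λ = (58 ± sqrt(2340))/2 ≈ 53.1868, 4.8132.
So the eigenvalues of A^T A are ≈ 4.8132, 53.1868 (all ≥ 0, as they must be for A^T A). The largest is λ_max = (58 + sqrt(2340))/2 ≈ 53.1868, hence ||A||_2 = sqrt(λ_max) = sqrt((58 + sqrt(2340))/2) ≈ 7.2929.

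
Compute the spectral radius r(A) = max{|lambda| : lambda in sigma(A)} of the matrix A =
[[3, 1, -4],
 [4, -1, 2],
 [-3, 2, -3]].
r(A) ≈ 6.1578

The eigenvalues of A are the roots of its characteristic polynomial. With M = A (coefficients from the trace, the sum of principal 2x2 minors, and det A):
  p(λ) = det(λ I - M) = λ^3 + λ^2 - 29λ + 17.
No integer candidate from the rational root theorem (±divisors of 17) is a root, so the roots are irrational. The cubic discriminant is Δ = 81652 > 0, so there are three distinct real roots. p(-7) = -74 and p(-6) = 11 have opposite signs, so a root lies in (-7, -6); Newton's method refines it to λ ≈ -6.1578. p(0) = 17 and p(1) = -10 have opposite signs, so a root lies in (0, 1); Newton's method refines it to λ ≈ 0.6066. p(4) = -19 and p(5) = 22 have opposite signs, so a root lies in (4, 5); Newton's method refines it to λ ≈ 4.5512. Check (Vieta): the three roots sum to -1, matching tr M = -1.
Thus the eigenvalues (to 4 decimals) are -6.1578 (modulus 6.1578); 0.6066 (modulus 0.6066); 4.5512 (modulus 4.5512). The spectral radius is the largest modulus: r(A) ≈ 6.1578. (Cross-check: r(A) ≤ ||A||_2 ≈ 6.454; equality holds whenever A is normal, though it can also hold for some non-normal A.)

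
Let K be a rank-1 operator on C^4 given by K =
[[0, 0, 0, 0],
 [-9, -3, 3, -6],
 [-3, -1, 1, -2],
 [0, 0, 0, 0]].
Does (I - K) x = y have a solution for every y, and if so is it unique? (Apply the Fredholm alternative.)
(I - K) is invertible (det(I - K) = 3 ≠ 0), so for every y in C^4 the equation (I - K) x = y has a unique solution.

K has rank 1, so it is an outer product K = u v^T: every row of K is a multiple of one row vector. Reading off the entries, u = (0, -3, -1, 0) and v = (3, 1, -1, 2) (row i of K equals u_i·v^T). A rank-one matrix u v^T satisfies K u = u (v·u) and kills the (3)-dimensional subspace v^⊥, so its characteristic polynomial is lambda^3 (lambda - v·u) with v·u = tr K = -2. Hence the eigenvalues of I - K are 1 (multiplicity 3) and 1 - (-2) = 3, so det(I - K) = 3. (Direct check: I - K =
[[1, 0, 0, 0],
 [9, 4, -3, 6],
 [3, 1, 0, 2],
 [0, 0, 0, 1]]
has determinant 3.) The finite-dimensional Fredholm alternative says: either (I - K) is invertible, or ker(I - K) ≠ {0} and then range(I - K) = ker((I - K)^*)^⊥, with dim ker(I - K) = dim ker((I - K)^*). Since det(I - K) ≠ 0, 1 is not an eigenvalue of K and ker(I - K) = {0}, so we are in the first case: for every y there is a unique x = (I - K)^(-1) y. Explicitly, by the Sherman–Morrison formula, (I - u v^T)^(-1) = I + u v^T/(1 - v·u), i.e. (I - K)^(-1) = I + K/(3).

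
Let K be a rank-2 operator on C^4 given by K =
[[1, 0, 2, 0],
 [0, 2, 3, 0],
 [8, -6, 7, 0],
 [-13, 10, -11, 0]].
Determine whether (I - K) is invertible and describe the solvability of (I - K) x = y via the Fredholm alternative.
(I - K) is invertible (det(I - K) = 16 ≠ 0), so for every y in C^4 the equation (I - K) x = y has a unique solution.

K has rank 2 and factors as K = U V^T = u1 v1^T + u2 v2^T with u1 = (-1, -2, -2, 3), v1 = (-3, 2, -3, 0), u2 = (1, 3, -1, 2), v2 = (-2, 2, -1, 0) (multiplying out reproduces the displayed K). The nonzero eigenvalues of U V^T coincide with those of the 2 x 2 matrix G = V^T U = [[v1·u1, v1·u2], [v2·u1, v2·u2]] = [[5, 6], [0, 5]], and by the Sylvester determinant identity det(I_4 - U V^T) = det(I_2 - V^T U) = det([[-4, -6], [0, -4]]) = (-4)(-4) - (-6)(0) = 16. (Direct check: I - K =
[[0, 0, -2, 0],
 [0, -1, -3, 0],
 [-8, 6, -6, 0],
 [13, -10, 11, 1]]
has determinant 16.) The finite-dimensional Fredholm alternative says: either (I - K) is invertible, or ker(I - K) ≠ {0} and then range(I - K) = ker((I - K)^*)^⊥, with dim ker(I - K) = dim ker((I - K)^*). Since det(I - K) ≠ 0, 1 is not an eigenvalue of K and ker(I - K) = {0}, so we are in the first case: for every y there is a unique x = (I - K)^(-1) y. (Explicitly, by the Woodbury identity, (I - U V^T)^(-1) = I + U (I_2 - G)^(-1) V^T.)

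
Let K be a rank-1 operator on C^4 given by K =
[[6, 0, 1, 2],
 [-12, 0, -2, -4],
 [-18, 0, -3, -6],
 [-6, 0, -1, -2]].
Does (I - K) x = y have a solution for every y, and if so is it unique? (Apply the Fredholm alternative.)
(I - K) is singular (det(I - K) = 0, i.e. 1 ∈ sigma(K)). (I - K) x = y is solvable iff y ⊥ ker((I - K)^*) = span{(6, 0, 1, 2)}, i.e. iff 6y_1 + y_3 + 2y_4 = 0. When solvable, the solutions are x = y + c·(1, -2, -3, -1), c arbitrary (ker(I - K) = span{(1, -2, -3, -1)}, dimension 1).

K has rank 1, so it is an outer product K = u v^T: every row of K is a multiple of one row vector. Reading off the entries, u = (1, -2, -3, -1) and v = (6, 0, 1, 2) (row i of K equals u_i·v^T). A rank-one matrix u v^T satisfies K u = u (v·u) and kills the (3)-dimensional subspace v^⊥, so its characteristic polynomial is lambda^3 (lambda - v·u) with v·u = tr K = 1. Hence the eigenvalues of I - K are 1 (multiplicity 3) and 1 - (1) = 0, so det(I - K) = 0. (Direct check: I - K =
[[-5, 0, -1, -2],
 [12, 1, 2, 4],
 [18, 0, 4, 6],
 [6, 0, 1, 3]]
has determinant 0.) So 1 is an eigenvalue of K and (I - K) is not invertible. The finite-dimensional Fredholm alternative says: either (I - K) is invertible, or ker(I - K) ≠ {0} and then range(I - K) = ker((I - K)^*)^⊥, with dim ker(I - K) = dim ker((I - K)^*). We are in the second case, so we need both kernels. Kernel of I - K: (I - K) u = u - u (v·u) = u - u = 0, so ker(I - K) = span{u} = span{(1, -2, -3, -1)} (it is exactly 1-dimensional because rank(I - K) = 3). Kernel of the adjoint: K is real, so (I - K)^* = I - K^T = I - v u^T, and (I - v u^T) v = v - v (u·v) = 0; hence ker((I - K)^*) = span{v} = span{(6, 0, 1, 2)}. Therefore (I - K) x = y is solvable iff <y, v> = 0, i.e. iff 6y_1 + y_3 + 2y_4 = 0. When this holds, K y = u (v·y) = 0, so (I - K) y = y and x = y is a particular solution; the full solution set is the line x = y + c·u = y + c·(1, -2, -3, -1), c ∈ C.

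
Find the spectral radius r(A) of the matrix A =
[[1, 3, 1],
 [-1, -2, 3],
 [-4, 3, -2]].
r(A) ≈ 5.3776

The eigenvalues of A are the roots of its characteristic polynomial. With M = A (coefficients from the trace, the sum of principal 2x2 minors, and det A):
  p(λ) = det(λ I - M) = λ^3 + 3λ^2 - 2λ + 58.
No integer candidate from the rational root theorem (±divisors of 58) is a root, so the roots are irrational. The cubic discriminant is Δ = -103288 < 0, so there is one real root and a complex-conjugate pair. p(-6) = -38 and p(-5) = 18 have opposite signs, so a root lies in (-6, -5); Newton's method refines it to λ ≈ -5.3776. Dividing out (λ - (-5.3776)) leaves approximately λ^2 - 2.3776λ + 10.7855. For λ^2 - 2.3776λ + 10.7855 the discriminant is -37.4893. It is negative, so the remaining roots are the complex-conjugate pair λ ≈ 1.1888 ± 3.0614i. Their product equals the constant term, so |λ|^2 ≈ 10.7855 and |λ| ≈ 3.2841.
Thus the eigenvalues (to 4 decimals) are -5.3776 (modulus 5.3776); 1.1888 ± 3.0614i (modulus 3.2841). The spectral radius is the largest modulus: r(A) ≈ 5.3776. (Cross-check: r(A) ≤ ||A||_2 ≈ 5.7724; equality holds whenever A is normal, though it can also hold for some non-normal A.)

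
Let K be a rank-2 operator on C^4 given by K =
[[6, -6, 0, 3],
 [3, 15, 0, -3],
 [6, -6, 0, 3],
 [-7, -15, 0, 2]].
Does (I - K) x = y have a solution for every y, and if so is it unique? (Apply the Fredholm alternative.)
(I - K) is invertible (det(I - K) = 104 ≠ 0), so for every y in C^4 the equation (I - K) x = y has a unique solution.

K has rank 2 and factors as K = U V^T = u1 v1^T + u2 v2^T with u1 = (3, -3, 3, 2), v1 = (1, -3, 0, 1), u2 = (1, 2, 1, -3), v2 = (3, 3, 0, 0) (multiplying out reproduces the displayed K). The nonzero eigenvalues of U V^T coincide with those of the 2 x 2 matrix G = V^T U = [[v1·u1, v1·u2], [v2·u1, v2·u2]] = [[14, -8], [0, 9]], and by the Sylvester determinant identity det(I_4 - U V^T) = det(I_2 - V^T U) = det([[-13, 8], [0, -8]]) = (-13)(-8) - (8)(0) = 104. (Direct check: I - K =
[[-5, 6, 0, -3],
 [-3, -14, 0, 3],
 [-6, 6, 1, -3],
 [7, 15, 0, -1]]
has determinant 104.) The finite-dimensional Fredholm alternative says: either (I - K) is invertible, or ker(I - K) ≠ {0} and then range(I - K) = ker((I - K)^*)^⊥, with dim ker(I - K) = dim ker((I - K)^*). Since det(I - K) ≠ 0, 1 is not an eigenvalue of K and ker(I - K) = {0}, so we are in the first case: for every y there is a unique x = (I - K)^(-1) y. (Explicitly, by the Woodbury identity, (I - U V^T)^(-1) = I + U (I_2 - G)^(-1) V^T.)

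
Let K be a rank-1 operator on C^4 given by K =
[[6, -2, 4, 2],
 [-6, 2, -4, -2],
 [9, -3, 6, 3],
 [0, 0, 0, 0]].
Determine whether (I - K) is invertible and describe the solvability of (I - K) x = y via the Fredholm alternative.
(I - K) is invertible (det(I - K) = -13 ≠ 0), so for every y in C^4 the equation (I - K) x = y has a unique solution.

K has rank 1, so it is an outer product K = u v^T: every row of K is a multiple of one row vector. Reading off the entries, u = (-2, 2, -3, 0) and v = (-3, 1, -2, -1) (row i of K equals u_i·v^T). A rank-one matrix u v^T satisfies K u = u (v·u) and kills the (3)-dimensional subspace v^⊥, so its characteristic polynomial is lambda^3 (lambda - v·u) with v·u = tr K = 14. Hence the eigenvalues of I - K are 1 (multiplicity 3) and 1 - (14) = -13, so det(I - K) = -13. (Direct check: I - K =
[[-5, 2, -4, -2],
 [6, -1, 4, 2],
 [-9, 3, -5, -3],
 [0, 0, 0, 1]]
has determinant -13.) The finite-dimensional Fredholm alternative says: either (I - K) is invertible, or ker(I - K) ≠ {0} and then range(I - K) = ker((I - K)^*)^⊥, with dim ker(I - K) = dim ker((I - K)^*). Since det(I - K) ≠ 0, 1 is not an eigenvalue of K and ker(I - K) = {0}, so we are in the first case: for every y there is a unique x = (I - K)^(-1) y. Explicitly, by the Sherman–Morrison formula, (I - u v^T)^(-1) = I + u v^T/(1 - v·u), i.e. (I - K)^(-1) = I + K/(-13).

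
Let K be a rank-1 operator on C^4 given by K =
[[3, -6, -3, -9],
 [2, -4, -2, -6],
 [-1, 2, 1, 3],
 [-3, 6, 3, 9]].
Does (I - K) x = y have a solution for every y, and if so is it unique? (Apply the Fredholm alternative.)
(I - K) is invertible (det(I - K) = -8 ≠ 0), so for every y in C^4 the equation (I - K) x = y has a unique solution.

K has rank 1, so it is an outer product K = u v^T: every row of K is a multiple of one row vector. Reading off the entries, u = (-3, -2, 1, 3) and v = (-1, 2, 1, 3) (row i of K equals u_i·v^T). A rank-one matrix u v^T satisfies K u = u (v·u) and kills the (3)-dimensional subspace v^⊥, so its characteristic polynomial is lambda^3 (lambda - v·u) with v·u = tr K = 9. Hence the eigenvalues of I - K are 1 (multiplicity 3) and 1 - (9) = -8, so det(I - K) = -8. (Direct check: I - K =
[[-2, 6, 3, 9],
 [-2, 5, 2, 6],
 [1, -2, 0, -3],
 [3, -6, -3, -8]]
has determinant -8.) The finite-dimensional Fredholm alternative says: either (I - K) is invertible, or ker(I - K) ≠ {0} and then range(I - K) = ker((I - K)^*)^⊥, with dim ker(I - K) = dim ker((I - K)^*). Since det(I - K) ≠ 0, 1 is not an eigenvalue of K and ker(I - K) = {0}, so we are in the first case: for every y there is a unique x = (I - K)^(-1) y. Explicitly, by the Sherman–Morrison formula, (I - u v^T)^(-1) = I + u v^T/(1 - v·u), i.e. (I - K)^(-1) = I + K/(-8).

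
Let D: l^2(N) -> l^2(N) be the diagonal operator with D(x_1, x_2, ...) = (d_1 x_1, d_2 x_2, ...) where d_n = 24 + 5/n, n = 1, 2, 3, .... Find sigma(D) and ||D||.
sigma(D) = {24 + 5/n : n ≥ 1} ∪ {24}; ||D|| = 29

A bounded diagonal operator on l^2 with diagonal entries d_n has spectrum equal to the closure of {d_n : n ≥ 1}: every d_n is an eigenvalue (with eigenvector e_n), so {d_n} ⊂ sigma(D); the spectrum is closed, so its closure is too; and for lambda not in the closure, (D - lambda I) has bounded inverse (the diagonal entries 1/(d_n - lambda) are bounded). For our sequence d_n = 24 + 5/n, n = 1, 2, 3, ...:
  - {d_n} = {24 + 5/n : n ≥ 1}; the only limit point is 24
  - closure = {24 + 5/n : n ≥ 1} ∪ {24}
For the norm: a diagonal operator has ||D|| = sup_n |d_n|. Here d_n = 24 + 5/n is positive and decreasing, so sup_n |d_n| = d_1 = 24 + 5 = 29. So ||D|| = 29.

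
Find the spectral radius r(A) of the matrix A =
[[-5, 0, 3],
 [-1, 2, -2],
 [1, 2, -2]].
r(A) ≈ 5.8612

The eigenvalues of A are the roots of its characteristic polynomial. With M = A (coefficients from the trace, the sum of principal 2x2 minors, and det A):
  p(λ) = det(λ I - M) = λ^3 + 5λ^2 - 3λ + 12.
No integer candidate from the rational root theorem (±divisors of 12) is a root, so the roots are irrational. The cubic discriminant is Δ = -12795 < 0, so there is one real root and a complex-conjugate pair. p(-6) = -6 and p(-5) = 27 have opposite signs, so a root lies in (-6, -5); Newton's method refines it to λ ≈ -5.8612. Dividing out (λ - (-5.8612)) leaves approximately λ^2 - 0.8612λ + 2.0474. For λ^2 - 0.8612λ + 2.0474 the discriminant is -7.4479. It is negative, so the remaining roots are the complex-conjugate pair λ ≈ 0.4306 ± 1.3645i. Their product equals the constant term, so |λ|^2 ≈ 2.0474 and |λ| ≈ 1.4309.
Thus the eigenvalues (to 4 decimals) are -5.8612 (modulus 5.8612); 0.4306 ± 1.3645i (modulus 1.4309). The spectral radius is the largest modulus: r(A) ≈ 5.8612. (Cross-check: r(A) ≤ ||A||_2 ≈ 6.2096; equality holds whenever A is normal, though it can also hold for some non-normal A.)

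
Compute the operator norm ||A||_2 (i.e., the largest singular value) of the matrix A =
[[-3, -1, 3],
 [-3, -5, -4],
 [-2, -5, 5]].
||A||_2 ≈ 8.5348 (= sqrt(largest eigenvalue of A^T A))

||A||_2 = sigma_max(A) = sqrt(lambda_max(A^T A)). Form the symmetric matrix M = A^T A =
[[22, 28, -7],
 [28, 51, -8],
 [-7, -8, 50]].
Its characteristic polynomial (trace, sum of principal 2x2 minors, determinant of M give the coefficients) is
  p(λ) = det(λ I - M) = λ^3 - 123λ^2 + 3875λ - 16129.
No integer candidate from the rational root theorem (±divisors of 16129) is a root, so the roots are irrational. The cubic discriminant is Δ = 5724325696 > 0, so there are three distinct real roots. p(4) = -2533 and p(5) = 296 have opposite signs, so a root lies in (4, 5); Newton's method refines it to λ ≈ 4.8916. p(45) = 296 and p(46) = -811 have opposite signs, so a root lies in (45, 46); Newton's method refines it to λ ≈ 45.2651. p(72) = -1513 and p(73) = 296 have opposite signs, so a root lies in (72, 73); Newton's method refines it to λ ≈ 72.8433. Check (Vieta): the three roots sum to 123, matching tr M = 123.
So the eigenvalues of A^T A are ≈ 4.8916, 45.2651, 72.8433 (all ≥ 0, as they must be for A^T A). The largest is λ_max ≈ 72.8433, hence ||A||_2 = sqrt(λ_max) ≈ 8.5348.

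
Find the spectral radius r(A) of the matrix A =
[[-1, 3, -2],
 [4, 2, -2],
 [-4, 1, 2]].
r(A) ≈ 5.3228

The eigenvalues of A are the roots of its characteristic polynomial. With M = A (coefficients from the trace, the sum of principal 2x2 minors, and det A):
  p(λ) = det(λ I - M) = λ^3 - 3λ^2 - 18λ + 30.
No integer candidate from the rational root theorem (±divisors of 30) is a root, so the roots are irrational. The cubic discriminant is Δ = 34344 > 0, so there are three distinct real roots. p(-4) = -10 and p(-3) = 30 have opposite signs, so a root lies in (-4, -3); Newton's method refines it to λ ≈ -3.8043. p(1) = 10 and p(2) = -10 have opposite signs, so a root lies in (1, 2); Newton's method refines it to λ ≈ 1.4815. p(5) = -10 and p(6) = 30 have opposite signs, so a root lies in (5, 6); Newton's method refines it to λ ≈ 5.3228. Check (Vieta): the three roots sum to 3, matching tr M = 3.
Thus the eigenvalues (to 4 decimals) are -3.8043 (modulus 3.8043); 1.4815 (modulus 1.4815); 5.3228 (modulus 5.3228). The spectral radius is the largest modulus: r(A) ≈ 5.3228. (Cross-check: r(A) ≤ ||A||_2 ≈ 6.3862; equality holds whenever A is normal, though it can also hold for some non-normal A.)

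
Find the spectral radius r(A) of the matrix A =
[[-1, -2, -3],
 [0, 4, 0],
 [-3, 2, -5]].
r(A) = (6 + sqrt(52))/2 ≈ 6.6056

The eigenvalues of A are the roots of its characteristic polynomial. With M = A (coefficients from the trace, the sum of principal 2x2 minors, and det A):
  p(λ) = det(λ I - M) = λ^3 + 2λ^2 - 28λ + 16.
By the rational root theorem any rational root is an integer divisor of 16. Testing λ = 4: p(4) = 64 + 32 - 112 + 16 = 0, so λ = 4 is a root. Dividing out (λ - 4) leaves p(λ) = (λ - 4)(λ^2 + 6λ - 4). For λ^2 + 6λ - 4 the discriminant is 52. It is nonnegative but not a perfect square, so the roots are real and irrational: λ = (-6 ± sqrt(52))/2 ≈ 0.6056, -6.6056.
Thus the eigenvalues (to 4 decimals) are 0.6056 (modulus 0.6056); -6.6056 (modulus 6.6056); 4 (modulus 4). The spectral radius is the largest modulus: r(A) = (6 + sqrt(52))/2 ≈ 6.6056. (Cross-check: r(A) ≤ ||A||_2 ≈ 6.7105; equality holds whenever A is normal, though it can also hold for some non-normal A.)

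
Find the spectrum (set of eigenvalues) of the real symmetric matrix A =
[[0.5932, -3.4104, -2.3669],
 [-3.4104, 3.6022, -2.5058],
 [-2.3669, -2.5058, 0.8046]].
sigma(A) ≈ {-4, 3, 6}

A is real symmetric, so its spectrum consists of real eigenvalues. Expanding the characteristic polynomial of the displayed matrix gives
  det(λ I - A) = p(λ) = λ^3 + (-5)λ^2 + (-18)λ + (71.9979).
Solving p(λ) = 0 yields eigenvalues ≈ -4, 3, 6. (A is shown rounded to 4 decimals, so these recover the underlying integer eigenvalues to within that precision.)
Verification: the trace of A = 5 equals the sum of eigenvalues 5, and det(A) ≈ -71.9979 matches the eigenvalue product -72.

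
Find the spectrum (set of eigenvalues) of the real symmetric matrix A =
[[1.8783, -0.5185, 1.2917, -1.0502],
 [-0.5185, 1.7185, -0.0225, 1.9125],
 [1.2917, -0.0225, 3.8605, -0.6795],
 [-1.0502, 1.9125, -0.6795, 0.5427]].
sigma(A) ≈ {-1, 1, 3, 5}

A is real symmetric, so its spectrum consists of real eigenvalues. Expanding the characteristic polynomial of the displayed matrix gives
  det(λ I - A) = p(λ) = λ^4 + (-8)λ^3 + (14)λ^2 + (7.9987)λ + (-14.9986).
Solving p(λ) = 0 yields eigenvalues ≈ -1, 1, 3, 5. (A is shown rounded to 4 decimals, so these recover the underlying integer eigenvalues to within that precision.)
Verification: the trace of A = 8 equals the sum of eigenvalues 8, and det(A) ≈ -14.9986 matches the eigenvalue product -15.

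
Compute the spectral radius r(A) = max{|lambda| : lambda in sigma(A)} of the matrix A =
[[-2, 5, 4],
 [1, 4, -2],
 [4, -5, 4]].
r(A) = (2 + sqrt(160))/2 ≈ 7.3246

The eigenvalues of A are the roots of its characteristic polynomial. With M = A (coefficients from the trace, the sum of principal 2x2 minors, and det A):
  p(λ) = det(λ I - M) = λ^3 - 6λ^2 - 31λ + 156.
By the rational root theorem any rational root is an integer divisor of 156. Testing λ = 4: p(4) = 64 - 96 - 124 + 156 = 0, so λ = 4 is a root. Dividing out (λ - 4) leaves p(λ) = (λ - 4)(λ^2 - 2λ - 39). For λ^2 - 2λ - 39 the discriminant is 160. It is nonnegative but not a perfect square, so the roots are real and irrational: λ = (2 ± sqrt(160))/2 ≈ 7.3246, -5.3246.
Thus the eigenvalues (to 4 decimals) are 7.3246 (modulus 7.3246); -5.3246 (modulus 5.3246); 4 (modulus 4). The spectral radius is the largest modulus: r(A) = (2 + sqrt(160))/2 ≈ 7.3246. (Cross-check: r(A) ≤ ||A||_2 ≈ 8.9473; equality holds whenever A is normal, though it can also hold for some non-normal A.)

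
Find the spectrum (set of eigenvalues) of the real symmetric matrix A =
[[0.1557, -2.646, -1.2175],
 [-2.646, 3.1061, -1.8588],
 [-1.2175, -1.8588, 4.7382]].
sigma(A) ≈ {-2, 4, 6}

A is real symmetric, so its spectrum consists of real eigenvalues. Expanding the characteristic polynomial of the displayed matrix gives
  det(λ I - A) = p(λ) = λ^3 + (-8)λ^2 + (4)λ + (48).
Solving p(λ) = 0 yields eigenvalues ≈ -2, 4, 6. (A is shown rounded to 4 decimals, so these recover the underlying integer eigenvalues to within that precision.)
Verification: the trace of A = 8 equals the sum of eigenvalues 8, and det(A) ≈ -48.0006 matches the eigenvalue product -48.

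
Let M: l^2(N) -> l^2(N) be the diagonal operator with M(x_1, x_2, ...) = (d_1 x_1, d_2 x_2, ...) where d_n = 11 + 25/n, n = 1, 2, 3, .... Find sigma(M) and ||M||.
sigma(M) = {11 + 25/n : n ≥ 1} ∪ {11}; ||M|| = 36

A bounded diagonal operator on l^2 with diagonal entries d_n has spectrum equal to the closure of {d_n : n ≥ 1}: every d_n is an eigenvalue (with eigenvector e_n), so {d_n} ⊂ sigma(M); the spectrum is closed, so its closure is too; and for lambda not in the closure, (M - lambda I) has bounded inverse (the diagonal entries 1/(d_n - lambda) are bounded). For our sequence d_n = 11 + 25/n, n = 1, 2, 3, ...:
  - {d_n} = {11 + 25/n : n ≥ 1}; the only limit point is 11
  - closure = {11 + 25/n : n ≥ 1} ∪ {11}
For the norm: a diagonal operator has ||M|| = sup_n |d_n|. Here d_n = 11 + 25/n is positive and decreasing, so sup_n |d_n| = d_1 = 11 + 25 = 36. So ||M|| = 36.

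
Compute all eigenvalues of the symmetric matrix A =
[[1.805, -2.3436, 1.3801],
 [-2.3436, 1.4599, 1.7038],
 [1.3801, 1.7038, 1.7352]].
sigma(A) ≈ {-2, 3, 4}

A is real symmetric, so its spectrum consists of real eigenvalues. Expanding the characteristic polynomial of the displayed matrix gives
  det(λ I - A) = p(λ) = λ^3 + (-5)λ^2 + (-2)λ + (24).
Solving p(λ) = 0 yields eigenvalues ≈ -2, 3, 4. (A is shown rounded to 4 decimals, so these recover the underlying integer eigenvalues to within that precision.)
Verification: the trace of A = 5 equals the sum of eigenvalues 5, and det(A) ≈ -24.0000 matches the eigenvalue product -24.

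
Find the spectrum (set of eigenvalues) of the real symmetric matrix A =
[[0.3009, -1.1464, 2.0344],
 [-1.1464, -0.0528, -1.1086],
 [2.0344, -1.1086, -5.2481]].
sigma(A) ≈ {-6, -1, 2}

A is real symmetric, so its spectrum consists of real eigenvalues. Expanding the characteristic polynomial of the displayed matrix gives
  det(λ I - A) = p(λ) = λ^3 + (5)λ^2 + (-8)λ + (-12).
Solving p(λ) = 0 yields eigenvalues ≈ -6, -1, 2. (A is shown rounded to 4 decimals, so these recover the underlying integer eigenvalues to within that precision.)
Verification: the trace of A = -5 equals the sum of eigenvalues -5, and det(A) ≈ 12.0004 matches the eigenvalue product 12.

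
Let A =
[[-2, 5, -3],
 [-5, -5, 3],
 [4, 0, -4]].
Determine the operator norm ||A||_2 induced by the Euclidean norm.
||A||_2 ≈ 9.4846 (= sqrt(largest eigenvalue of A^T A))

||A||_2 = sigma_max(A) = sqrt(lambda_max(A^T A)). Form the symmetric matrix M = A^T A =
[[45, 15, -25],
 [15, 50, -30],
 [-25, -30, 34]].
Its characteristic polynomial (trace, sum of principal 2x2 minors, determinant of M give the coefficients) is
  p(λ) = det(λ I - M) = λ^3 - 129λ^2 + 3730λ - 19600.
No integer candidate from the rational root theorem (±divisors of 19600) is a root, so the roots are irrational. The cubic discriminant is Δ = 15028139300 > 0, so there are three distinct real roots. p(6) = -1648 and p(7) = 532 have opposite signs, so a root lies in (6, 7); Newton's method refines it to λ ≈ 6.7465. p(32) = 432 and p(33) = -1054 have opposite signs, so a root lies in (32, 33); Newton's method refines it to λ ≈ 32.2952. p(89) = -4470 and p(90) = 200 have opposite signs, so a root lies in (89, 90); Newton's method refines it to λ ≈ 89.9584. Check (Vieta): the three roots sum to 129, matching tr M = 129.
So the eigenvalues of A^T A are ≈ 6.7465, 32.2952, 89.9584 (all ≥ 0, as they must be for A^T A). The largest is λ_max ≈ 89.9584, hence ||A||_2 = sqrt(λ_max) ≈ 9.4846.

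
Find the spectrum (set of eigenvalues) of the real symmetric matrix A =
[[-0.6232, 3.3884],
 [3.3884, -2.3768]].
sigma(A) ≈ {-5, 2}

A is real symmetric, so its spectrum consists of real eigenvalues. Expanding the characteristic polynomial of the displayed matrix gives
  det(λ I - A) = p(λ) = λ^2 + (3)λ + (-10).
Solving p(λ) = 0 yields eigenvalues ≈ -5, 2. (A is shown rounded to 4 decimals, so these recover the underlying integer eigenvalues to within that precision.)
Verification: the trace of A = -3 equals the sum of eigenvalues -3, and det(A) ≈ -10.0000 matches the eigenvalue product -10.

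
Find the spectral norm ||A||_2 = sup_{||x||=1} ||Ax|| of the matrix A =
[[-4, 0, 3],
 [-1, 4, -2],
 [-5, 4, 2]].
||A||_2 ≈ 8.1651 (= sqrt(largest eigenvalue of A^T A))

||A||_2 = sigma_max(A) = sqrt(lambda_max(A^T A)). Form the symmetric matrix M = A^T A =
[[42, -24, -20],
 [-24, 32, 0],
 [-20, 0, 17]].
Its characteristic polynomial (trace, sum of principal 2x2 minors, determinant of M give the coefficients) is
  p(λ) = det(λ I - M) = λ^3 - 91λ^2 + 1626λ - 256.
No integer candidate from the rational root theorem (±divisors of 256) is a root, so the roots are irrational. The cubic discriminant is Δ = 4606568804 > 0, so there are three distinct real roots. p(0) = -256 and p(1) = 1280 have opposite signs, so a root lies in (0, 1); Newton's method refines it to λ ≈ 0.1589. p(24) = 176 and p(25) = -856 have opposite signs, so a root lies in (24, 25); Newton's method refines it to λ ≈ 24.173. p(66) = -1840 and p(67) = 950 have opposite signs, so a root lies in (66, 67); Newton's method refines it to λ ≈ 66.6681. Check (Vieta): the three roots sum to 91, matching tr M = 91.
So the eigenvalues of A^T A are ≈ 0.1589, 24.173, 66.6681 (all ≥ 0, as they must be for A^T A). The largest is λ_max ≈ 66.6681, hence ||A||_2 = sqrt(λ_max) ≈ 8.1651.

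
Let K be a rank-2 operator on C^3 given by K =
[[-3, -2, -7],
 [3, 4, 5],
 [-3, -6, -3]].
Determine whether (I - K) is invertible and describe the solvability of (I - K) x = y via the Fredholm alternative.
(I - K) is invertible (det(I - K) = 3 ≠ 0), so for every y in C^3 the equation (I - K) x = y has a unique solution.

K has rank 2 and factors as K = U V^T = u1 v1^T + u2 v2^T with u1 = (-1, 2, -3), v1 = (0, 2, -2), u2 = (3, -3, 3), v2 = (-1, 0, -3) (multiplying out reproduces the displayed K). The nonzero eigenvalues of U V^T coincide with those of the 2 x 2 matrix G = V^T U = [[v1·u1, v1·u2], [v2·u1, v2·u2]] = [[10, -12], [10, -12]], and by the Sylvester determinant identity det(I_3 - U V^T) = det(I_2 - V^T U) = det([[-9, 12], [-10, 13]]) = (-9)(13) - (12)(-10) = 3. (Direct check: I - K =
[[4, 2, 7],
 [-3, -3, -5],
 [3, 6, 4]]
has determinant 3.) The finite-dimensional Fredholm alternative says: either (I - K) is invertible, or ker(I - K) ≠ {0} and then range(I - K) = ker((I - K)^*)^⊥, with dim ker(I - K) = dim ker((I - K)^*). Since det(I - K) ≠ 0, 1 is not an eigenvalue of K and ker(I - K) = {0}, so we are in the first case: for every y there is a unique x = (I - K)^(-1) y. (Explicitly, by the Woodbury identity, (I - U V^T)^(-1) = I + U (I_2 - G)^(-1) V^T.)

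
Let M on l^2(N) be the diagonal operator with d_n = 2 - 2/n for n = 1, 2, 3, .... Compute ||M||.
||M|| = 2

For a diagonal operator on l^2 with entries d_n, ||M|| = sup_n |d_n|. Here d_1 = 0, d_2 = 1, ..., and d_n = 2 - 2/n increases monotonically toward 2. All terms lie in [0, 2), so |d_n| = d_n and the supremum is the limit 2, which is not attained by any individual d_n. Hence ||M|| = 2.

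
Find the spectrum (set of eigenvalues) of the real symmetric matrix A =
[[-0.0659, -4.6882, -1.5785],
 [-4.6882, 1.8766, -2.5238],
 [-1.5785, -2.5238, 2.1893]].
sigma(A) ≈ {-5, 3, 6}

A is real symmetric, so its spectrum consists of real eigenvalues. Expanding the characteristic polynomial of the displayed matrix gives
  det(λ I - A) = p(λ) = λ^3 + (-4)λ^2 + (-27)λ + (90).
Solving p(λ) = 0 yields eigenvalues ≈ -5, 3, 6. (A is shown rounded to 4 decimals, so these recover the underlying integer eigenvalues to within that precision.)
Verification: the trace of A = 4 equals the sum of eigenvalues 4, and det(A) ≈ -89.9998 matches the eigenvalue product -90.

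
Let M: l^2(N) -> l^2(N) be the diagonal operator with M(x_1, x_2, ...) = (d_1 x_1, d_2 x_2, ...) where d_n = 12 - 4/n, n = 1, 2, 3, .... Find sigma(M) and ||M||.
sigma(M) = {12 - 4/n : n ≥ 1} ∪ {12}; ||M|| = 12

A bounded diagonal operator on l^2 with diagonal entries d_n has spectrum equal to the closure of {d_n : n ≥ 1}: every d_n is an eigenvalue (with eigenvector e_n), so {d_n} ⊂ sigma(M); the spectrum is closed, so its closure is too; and for lambda not in the closure, (M - lambda I) has bounded inverse (the diagonal entries 1/(d_n - lambda) are bounded). For our sequence d_n = 12 - 4/n, n = 1, 2, 3, ...:
  - {d_n} = {12 - 4/n : n ≥ 1}; the only limit point is 12
  - closure = {12 - 4/n : n ≥ 1} ∪ {12}
For the norm: a diagonal operator has ||M|| = sup_n |d_n|. Here d_n = 12 - 4/n increases monotonically from d_1 = 8 toward 12, with all terms in [8, 12); so sup_n |d_n| = 12 (the supremum is the limit, not attained). So ||M|| = 12.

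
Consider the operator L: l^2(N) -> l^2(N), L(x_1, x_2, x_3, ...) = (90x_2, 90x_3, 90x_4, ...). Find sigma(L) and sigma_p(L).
sigma(L) = closed disk {z in C : |z| ≤ 90}; sigma_p(L) = open disk {z in C : |z| < 90}

Note L = 90·V where V is the unit left shift (V x)_k = x_{k+1}; so sigma(L) = 90·sigma(V) and ||L|| = 90||V||. ||L x||^2 = 8100sum_{k≥2} |x_k|^2 ≤ 8100||x||^2, with equality on {x : x_1 = 0}, so ||L|| = 90. For any lambda with |lambda| < 90, set r = lambda/90 (|r| < 1); the vector x = (1, r, r^2, ...) is in l^2 and satisfies L x = 90(r, r^2, ...) = lambda x, so lambda is an eigenvalue. On the boundary |lambda| = 90 the geometric series diverges, so no l^2 eigenvector exists, but these lambda lie in the approximate point spectrum. Hence sigma(L) is the closed disk of radius 90 and sigma_p(L) is the open disk.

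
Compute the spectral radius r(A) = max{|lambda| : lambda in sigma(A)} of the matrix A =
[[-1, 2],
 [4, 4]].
r(A) = (3 + sqrt(57))/2 ≈ 5.2749

The eigenvalues of A are the roots of its characteristic polynomial. With M = A (coefficients from the trace and determinant):
  p(λ) = det(λ I - M) = λ^2 - 3λ - 12.
For λ^2 - 3λ - 12 the discriminant is 57. It is nonnegative but not a perfect square, so the roots are real and irrational: λ = (3 ± sqrt(57))/2 ≈ 5.2749, -2.2749.
Thus the eigenvalues (to 4 decimals) are 5.2749 (modulus 5.2749); -2.2749 (modulus 2.2749). The spectral radius is the largest modulus: r(A) = (3 + sqrt(57))/2 ≈ 5.2749. (Cross-check: r(A) ≤ ||A||_2 ≈ 5.7079; equality holds whenever A is normal, though it can also hold for some non-normal A.)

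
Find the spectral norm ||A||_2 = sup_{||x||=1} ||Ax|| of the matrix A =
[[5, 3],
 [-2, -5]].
||A||_2 = sqrt((63 + sqrt(2525))/2) ≈ 7.5249 (= sqrt(largest eigenvalue of A^T A))

||A||_2 = sigma_max(A) = sqrt(lambda_max(A^T A)). Form the symmetric matrix M = A^T A =
[[29, 25],
 [25, 34]].
Its characteristic polynomial (trace, determinant of M give the coefficients) is
  p(λ) = det(λ I - M) = λ^2 - 63λ + 361.
For λ^2 - 63λ + 361 the discriminant is 2525. It is nonnegative but not a perfect square, so the roots are real and irrational: λ = (63 ± sqrt(2525))/2 ≈ 56.6247, 6.3753.
So the eigenvalues of A^T A are ≈ 6.3753, 56.6247 (all ≥ 0, as they must be for A^T A). The largest is λ_max = (63 + sqrt(2525))/2 ≈ 56.6247, hence ||A||_2 = sqrt(λ_max) = sqrt((63 + sqrt(2525))/2) ≈ 7.5249.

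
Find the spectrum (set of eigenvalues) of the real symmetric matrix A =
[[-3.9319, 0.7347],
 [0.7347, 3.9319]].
sigma(A) ≈ {-4, 4}

A is real symmetric, so its spectrum consists of real eigenvalues. Expanding the characteristic polynomial of the displayed matrix gives
  det(λ I - A) = p(λ) = λ^2 + (0)λ + (-16).
Solving p(λ) = 0 yields eigenvalues ≈ -4, 4. (A is shown rounded to 4 decimals, so these recover the underlying integer eigenvalues to within that precision.)
Verification: the trace of A = 0 equals the sum of eigenvalues 0, and det(A) ≈ -15.9996 matches the eigenvalue product -16.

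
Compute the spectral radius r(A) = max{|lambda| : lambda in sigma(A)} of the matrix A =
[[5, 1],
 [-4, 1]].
r(A) = 3

The eigenvalues of A are the roots of its characteristic polynomial. With M = A (coefficients from the trace and determinant):
  p(λ) = det(λ I - M) = λ^2 - 6λ + 9.
For λ^2 - 6λ + 9 the discriminant is 0. It is a perfect square (0^2), so the roots are rational: λ = (6 ± 0)/2 = 3, 3.
Thus the eigenvalues (to 4 decimals) are 3 (modulus 3). The spectral radius is the largest modulus: r(A) = 3. (Cross-check: r(A) ≤ ||A||_2 ≈ 6.4051; equality holds whenever A is normal, though it can also hold for some non-normal A.)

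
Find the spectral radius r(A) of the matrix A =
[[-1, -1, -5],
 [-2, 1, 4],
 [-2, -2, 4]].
r(A) ≈ 3.8292

The eigenvalues of A are the roots of its characteristic polynomial. With M = A (coefficients from the trace, the sum of principal 2x2 minors, and det A):
  p(λ) = det(λ I - M) = λ^3 - 4λ^2 - 5λ + 42.
No integer candidate from the rational root theorem (±divisors of 42) is a root, so the roots are irrational. The cubic discriminant is Δ = -20856 < 0, so there is one real root and a complex-conjugate pair. p(-3) = -6 and p(-2) = 28 have opposite signs, so a root lies in (-3, -2); Newton's method refines it to λ ≈ -2.8644. Dividing out (λ - (-2.8644)) leaves approximately λ^2 - 6.8644λ + 14.6626. For λ^2 - 6.8644λ + 14.6626 the discriminant is -11.5302. It is negative, so the remaining roots are the complex-conjugate pair λ ≈ 3.4322 ± 1.6978i. Their product equals the constant term, so |λ|^2 ≈ 14.6626 and |λ| ≈ 3.8292.
Thus the eigenvalues (to 4 decimals) are -2.8644 (modulus 2.8644); 3.4322 ± 1.6978i (modulus 3.8292). The spectral radius is the largest modulus: r(A) ≈ 3.8292. (Cross-check: r(A) ≤ ||A||_2 ≈ 7.7073; equality holds whenever A is normal, though it can also hold for some non-normal A.)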